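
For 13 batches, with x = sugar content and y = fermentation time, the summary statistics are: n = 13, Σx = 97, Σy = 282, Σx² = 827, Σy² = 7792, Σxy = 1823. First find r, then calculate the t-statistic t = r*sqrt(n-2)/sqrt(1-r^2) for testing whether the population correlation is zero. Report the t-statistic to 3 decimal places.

-3.044

Numerator: nΣxy − (Σx)(Σy) = 13·1823 − (97)(282) = -3655
Denominator: √[(nΣx²−(Σx)²)(nΣy²−(Σy)²)]
  nΣx²−(Σx)² = 13·827 − 9409 = 1342;  nΣy²−(Σy)² = 13·7792 − 79524 = 21772
  √(1342·21772) = √29218024 = 5405.3699
r = -3655 / 5405.3699 = -0.6762
t = r·√(n−2)/√(1−r²) = -0.6762·√11 / √(1−0.457246) = -2.242702 / 0.736718 = -3.044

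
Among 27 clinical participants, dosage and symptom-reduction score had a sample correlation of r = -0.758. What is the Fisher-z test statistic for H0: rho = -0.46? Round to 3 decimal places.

-2.421

z_r = atanh(-0.758) = -0.991497,  z_0 = atanh(-0.46) = -0.497311
SE = 1/√(n−3) = 1/√24 = 0.204124
z = (z_r − z_0)/SE = (-0.991497 − (-0.497311)) / 0.204124 = -0.494186 / 0.204124 = -2.421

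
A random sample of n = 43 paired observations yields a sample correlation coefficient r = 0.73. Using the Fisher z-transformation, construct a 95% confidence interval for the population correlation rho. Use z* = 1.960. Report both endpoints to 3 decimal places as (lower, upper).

Fisher z: z_r = atanh(r) = ½·ln((1+0.73)/(1−0.73)) = 0.928727
SE(z) = 1/√(n−3) = 1/√40 = 0.158114
95% ⇒ z* = 1.960; margin = 1.960·0.158114 = 0.309903
CI on z-scale: (0.618824, 1.238630)
Back-transform: tanh(0.618824) = 0.550309, tanh(1.238630) = 0.845064

(0.550, 0.845)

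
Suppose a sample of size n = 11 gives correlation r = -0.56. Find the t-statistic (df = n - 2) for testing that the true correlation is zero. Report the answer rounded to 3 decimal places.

-2.028

t = r·√(n−2) / √(1−r²) with r = -0.56, n = 11
  = -0.56·√9 / √(1 − 0.3136)
  = -0.56·3.000000 / 0.828493
  = -1.680000 / 0.828493 = -2.028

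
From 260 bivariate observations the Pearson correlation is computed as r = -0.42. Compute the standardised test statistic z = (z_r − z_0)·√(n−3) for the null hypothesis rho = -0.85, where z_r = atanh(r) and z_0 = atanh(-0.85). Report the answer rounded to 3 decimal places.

12.961

z_r = atanh(-0.42) = -0.447692,  z_0 = atanh(-0.85) = -1.256153
SE = 1/√(n−3) = 1/√257 = 0.062378
z = (z_r − z_0)/SE = (-0.447692 − (-1.256153)) / 0.062378 = 0.808461 / 0.062378 = 12.961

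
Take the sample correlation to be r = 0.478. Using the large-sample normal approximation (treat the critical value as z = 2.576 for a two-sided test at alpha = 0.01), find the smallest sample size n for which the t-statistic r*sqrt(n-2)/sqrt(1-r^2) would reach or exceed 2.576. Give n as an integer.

Need r·√(n−2)/√(1−r²) ≥ 2.576
√(n−2) ≥ 2.576·√(1−0.228484) / 0.478 = 2.576·0.878360 / 0.478 = 4.7336
n−2 ≥ 22.4070  ⇒  n ≥ 24.4070
Smallest integer n = 25

25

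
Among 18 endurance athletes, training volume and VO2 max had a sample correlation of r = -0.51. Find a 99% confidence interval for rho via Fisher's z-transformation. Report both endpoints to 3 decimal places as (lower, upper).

(-0.842, 0.102)

Fisher z: z_r = atanh(r) = ½·ln((1+(-0.51))/(1−(-0.51))) = -0.562730
SE(z) = 1/√(n−3) = 1/√15 = 0.258199
99% ⇒ z* = 2.576; margin = 2.576·0.258199 = 0.665121
CI on z-scale: (-1.227851, 0.102391)
Back-transform: tanh(-1.227851) = -0.841955, tanh(0.102391) = 0.102035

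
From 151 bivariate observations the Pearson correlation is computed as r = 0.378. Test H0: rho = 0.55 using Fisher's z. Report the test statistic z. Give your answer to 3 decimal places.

-2.684

Fisher z: atanh(0.378) = 0.397724, atanh(0.55) = 0.618381
z = (z_r − z_0)·√(n−3) = (0.397724 − 0.618381)·√148 = -0.220657 · 12.165525 = -2.684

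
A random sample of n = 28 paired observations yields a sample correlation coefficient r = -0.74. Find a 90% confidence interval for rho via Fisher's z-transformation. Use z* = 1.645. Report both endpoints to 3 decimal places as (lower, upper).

Fisher z: z_r = atanh(r) = ½·ln((1+(-0.74))/(1−(-0.74))) = -0.950479
SE(z) = 1/√(n−3) = 1/√25 = 0.200000
90% ⇒ z* = 1.645; margin = 1.645·0.200000 = 0.329000
CI on z-scale: (-1.279479, -0.621479)
Back-transform: tanh(-1.279479) = -0.856346, tanh(-0.621479) = -0.552157

(-0.856, -0.552)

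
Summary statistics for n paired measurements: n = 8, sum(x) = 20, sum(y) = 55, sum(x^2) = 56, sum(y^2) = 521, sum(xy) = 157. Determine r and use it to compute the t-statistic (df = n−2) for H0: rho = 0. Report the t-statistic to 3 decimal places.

S_xy = nΣxy − ΣxΣy = 8·157 − 20·55 = 1256 − 1100 = 156
S_xx = nΣx² − (Σx)² = 8·56 − 20² = 448 − 400 = 48
S_yy = nΣy² − (Σy)² = 8·521 − 55² = 4168 − 3025 = 1143
r = S_xy / √(S_xx·S_yy) = 156 / √(48·1143) = 156 / √54864 = 156 / 234.2307 = 0.6660
t = r·√(n−2)/√(1−r²) = 0.6660·√6 / √(1−0.443556) = 1.631360 / 0.745952 = 2.187

2.187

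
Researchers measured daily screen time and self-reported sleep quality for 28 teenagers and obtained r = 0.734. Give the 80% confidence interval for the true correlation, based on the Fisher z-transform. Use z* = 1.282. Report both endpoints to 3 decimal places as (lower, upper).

(0.592, 0.832)

Fisher z: z_r = atanh(r) = ½·ln((1+0.734)/(1−0.734)) = 0.937345
SE(z) = 1/√(n−3) = 1/√25 = 0.200000
80% ⇒ z* = 1.282; margin = 1.282·0.200000 = 0.256400
CI on z-scale: (0.680945, 1.193745)
Back-transform: tanh(0.680945) = 0.592133, tanh(1.193745) = 0.831737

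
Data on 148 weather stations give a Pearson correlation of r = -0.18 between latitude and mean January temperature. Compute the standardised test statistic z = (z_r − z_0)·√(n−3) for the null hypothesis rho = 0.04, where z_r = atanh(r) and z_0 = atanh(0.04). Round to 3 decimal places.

-2.673

z_r = atanh(-0.18) = -0.181983,  z_0 = atanh(0.04) = 0.040021
SE = 1/√(n−3) = 1/√145 = 0.083045
z = (z_r − z_0)/SE = (-0.181983 − 0.040021) / 0.083045 = -0.222004 / 0.083045 = -2.673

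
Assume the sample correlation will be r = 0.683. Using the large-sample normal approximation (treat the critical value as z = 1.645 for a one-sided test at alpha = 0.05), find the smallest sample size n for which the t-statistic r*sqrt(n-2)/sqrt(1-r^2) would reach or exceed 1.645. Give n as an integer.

6

Need r·√(n−2)/√(1−r²) ≥ 1.645
√(n−2) ≥ 1.645·√(1−0.466489) / 0.683 = 1.645·0.730418 / 0.683 = 1.7592
n−2 ≥ 3.0948  ⇒  n ≥ 5.0948
Smallest integer n = 6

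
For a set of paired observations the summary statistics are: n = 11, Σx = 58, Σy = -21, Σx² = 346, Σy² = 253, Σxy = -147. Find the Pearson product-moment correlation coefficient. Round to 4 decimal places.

Numerator: nΣxy − (Σx)(Σy) = 11·(-147) − (58)(-21) = -399
Denominator: √[(nΣx²−(Σx)²)(nΣy²−(Σy)²)]
  nΣx²−(Σx)² = 11·346 − 3364 = 442;  nΣy²−(Σy)² = 11·253 − 441 = 2342
  √(442·2342) = √1035164 = 1017.4301
r = -399 / 1017.4301 = -0.3922

-0.3922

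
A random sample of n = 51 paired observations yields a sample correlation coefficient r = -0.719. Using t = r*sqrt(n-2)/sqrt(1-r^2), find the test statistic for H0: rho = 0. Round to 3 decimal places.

-7.242

1 − r² = 1 − 0.516961 = 0.483039;  √(1−r²) = 0.695010
√(n−2) = √49 = 7.000000
t = r·√(n−2)/√(1−r²) = -0.719 · 7.000000 / 0.695010 = -7.242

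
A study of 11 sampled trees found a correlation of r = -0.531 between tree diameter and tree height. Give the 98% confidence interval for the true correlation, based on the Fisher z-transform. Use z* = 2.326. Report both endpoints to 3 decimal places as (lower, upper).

z_r = atanh(-0.531) = -0.591537;  SE = 1/√(n−3) = 1/√8 = 0.353553
z-limits: -0.591537 ± 2.326·0.353553 = -0.591537 ± 0.822364 = [-1.413901, 0.230827]
ρ-limits: (tanh -1.413901, tanh 0.230827) = (-0.888, 0.227)

(-0.888, 0.227)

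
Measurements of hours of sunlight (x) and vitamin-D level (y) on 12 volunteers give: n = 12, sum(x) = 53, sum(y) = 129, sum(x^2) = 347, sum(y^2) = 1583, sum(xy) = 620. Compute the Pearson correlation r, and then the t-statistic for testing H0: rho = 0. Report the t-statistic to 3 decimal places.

Numerator: nΣxy − (Σx)(Σy) = 12·620 − (53)(129) = 603
Denominator: √[(nΣx²−(Σx)²)(nΣy²−(Σy)²)]
  nΣx²−(Σx)² = 12·347 − 2809 = 1355;  nΣy²−(Σy)² = 12·1583 − 16641 = 2355
  √(1355·2355) = √3191025 = 1786.3440
r = 603 / 1786.3440 = 0.3376
t = r·√(n−2)/√(1−r²) = 0.3376·√10 / √(1−0.113974) = 1.067585 / 0.941290 = 1.134

1.134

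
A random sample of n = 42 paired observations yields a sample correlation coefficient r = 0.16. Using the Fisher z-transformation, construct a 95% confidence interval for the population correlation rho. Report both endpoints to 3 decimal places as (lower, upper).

(-0.151, 0.442)

Fisher z: z_r = atanh(r) = ½·ln((1+0.16)/(1−0.16)) = 0.161387
SE(z) = 1/√(n−3) = 1/√39 = 0.160128
95% ⇒ z* = 1.960; margin = 1.960·0.160128 = 0.313851
CI on z-scale: (-0.152464, 0.475238)
Back-transform: tanh(-0.152464) = -0.151294, tanh(0.475238) = 0.442422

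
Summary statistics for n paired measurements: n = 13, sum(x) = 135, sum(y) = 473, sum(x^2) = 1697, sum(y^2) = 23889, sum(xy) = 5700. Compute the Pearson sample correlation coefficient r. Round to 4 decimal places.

S_xy = nΣxy − ΣxΣy = 13·5700 − 135·473 = 74100 − 63855 = 10245
S_xx = nΣx² − (Σx)² = 13·1697 − 135² = 22061 − 18225 = 3836
S_yy = nΣy² − (Σy)² = 13·23889 − 473² = 310557 − 223729 = 86828
r = S_xy / √(S_xx·S_yy) = 10245 / √(3836·86828) = 10245 / √333072208 = 10245 / 18250.2660 = 0.5614

0.5614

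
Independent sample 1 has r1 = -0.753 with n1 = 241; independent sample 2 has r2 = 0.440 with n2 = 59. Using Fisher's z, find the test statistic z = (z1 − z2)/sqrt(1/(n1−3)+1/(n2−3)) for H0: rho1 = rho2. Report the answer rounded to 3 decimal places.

z1 = atanh(-0.753) = -0.979848,  z2 = atanh(0.440) = 0.472231
SE = √(1/(n1−3) + 1/(n2−3)) = √(1/238 + 1/56) = √(0.0042017 + 0.0178571) = √0.0220588 = 0.148522
z = (z1 − z2)/SE = (-0.979848 − 0.472231) / 0.148522 = -1.452079 / 0.148522 = -9.777

-9.777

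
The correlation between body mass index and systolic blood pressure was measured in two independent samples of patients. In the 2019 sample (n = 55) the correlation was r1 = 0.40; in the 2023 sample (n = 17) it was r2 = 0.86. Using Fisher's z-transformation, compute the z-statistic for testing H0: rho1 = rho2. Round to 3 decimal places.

z1 = atanh(0.40) = 0.423649,  z2 = atanh(0.86) = 1.293345
SE = √(1/(n1−3) + 1/(n2−3)) = √(1/52 + 1/14) = √(0.0192308 + 0.0714286) = √0.0906594 = 0.301097
z = (z1 − z2)/SE = (0.423649 − 1.293345) / 0.301097 = -0.869696 / 0.301097 = -2.888

-2.888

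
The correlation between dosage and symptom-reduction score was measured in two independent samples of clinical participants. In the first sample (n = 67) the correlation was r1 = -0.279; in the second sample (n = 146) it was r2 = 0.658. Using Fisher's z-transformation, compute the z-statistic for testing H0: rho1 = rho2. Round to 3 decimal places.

z1 = atanh(-0.279) = -0.286597,  z2 = atanh(0.658) = 0.789278
SE = √(1/(n1−3) + 1/(n2−3)) = √(1/64 + 1/143) = √(0.0156250 + 0.0069930) = √0.0226180 = 0.150393
z = (z1 − z2)/SE = (-0.286597 − 0.789278) / 0.150393 = -1.075875 / 0.150393 = -7.154

-7.154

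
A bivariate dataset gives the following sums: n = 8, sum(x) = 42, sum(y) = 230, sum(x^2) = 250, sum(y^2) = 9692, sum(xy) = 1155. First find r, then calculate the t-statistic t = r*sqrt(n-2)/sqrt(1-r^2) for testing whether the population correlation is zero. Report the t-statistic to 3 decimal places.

-0.433

Numerator: nΣxy − (Σx)(Σy) = 8·1155 − (42)(230) = -420
Denominator: √[(nΣx²−(Σx)²)(nΣy²−(Σy)²)]
  nΣx²−(Σx)² = 8·250 − 1764 = 236;  nΣy²−(Σy)² = 8·9692 − 52900 = 24636
  √(236·24636) = √5814096 = 2411.2437
r = -420 / 2411.2437 = -0.1742
t = r·√(n−2)/√(1−r²) = -0.1742·√6 / √(1−0.030346) = -0.426701 / 0.984710 = -0.433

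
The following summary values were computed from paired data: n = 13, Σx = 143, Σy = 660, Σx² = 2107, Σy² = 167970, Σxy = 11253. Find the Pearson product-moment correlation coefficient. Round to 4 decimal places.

0.4712

Numerator: nΣxy − (Σx)(Σy) = 13·11253 − (143)(660) = 51909
Denominator: √[(nΣx²−(Σx)²)(nΣy²−(Σy)²)]
  nΣx²−(Σx)² = 13·2107 − 20449 = 6942;  nΣy²−(Σy)² = 13·167970 − 435600 = 1748010
  √(6942·1748010) = √12134685420 = 110157.5482
r = 51909 / 110157.5482 = 0.4712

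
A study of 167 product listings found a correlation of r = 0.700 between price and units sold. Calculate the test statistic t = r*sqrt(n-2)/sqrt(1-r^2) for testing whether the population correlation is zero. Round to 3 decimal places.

t = r·√(n−2) / √(1−r²) with r = 0.700, n = 167
  = 0.700·√165 / √(1 − 0.490000)
  = 0.700·12.845233 / 0.714143
  = 8.991663 / 0.714143 = 12.591

12.591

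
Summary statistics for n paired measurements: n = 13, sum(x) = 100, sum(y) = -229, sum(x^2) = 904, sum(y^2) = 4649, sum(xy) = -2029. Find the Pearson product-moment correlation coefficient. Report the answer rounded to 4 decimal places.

Numerator: nΣxy − (Σx)(Σy) = 13·(-2029) − (100)(-229) = -3477
Denominator: √[(nΣx²−(Σx)²)(nΣy²−(Σy)²)]
  nΣx²−(Σx)² = 13·904 − 10000 = 1752;  nΣy²−(Σy)² = 13·4649 − 52441 = 7996
  √(1752·7996) = √14008992 = 3742.8588
r = -3477 / 3742.8588 = -0.9290

-0.9290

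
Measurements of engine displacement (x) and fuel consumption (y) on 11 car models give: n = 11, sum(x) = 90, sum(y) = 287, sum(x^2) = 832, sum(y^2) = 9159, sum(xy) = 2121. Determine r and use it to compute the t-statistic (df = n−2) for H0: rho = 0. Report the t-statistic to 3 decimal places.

-2.072

Numerator: nΣxy − (Σx)(Σy) = 11·2121 − (90)(287) = -2499
Denominator: √[(nΣx²−(Σx)²)(nΣy²−(Σy)²)]
  nΣx²−(Σx)² = 11·832 − 8100 = 1052;  nΣy²−(Σy)² = 11·9159 − 82369 = 18380
  √(1052·18380) = √19335760 = 4397.2446
r = -2499 / 4397.2446 = -0.5683
t = r·√(n−2)/√(1−r²) = -0.5683·√9 / √(1−0.322965) = -1.704900 / 0.822821 = -2.072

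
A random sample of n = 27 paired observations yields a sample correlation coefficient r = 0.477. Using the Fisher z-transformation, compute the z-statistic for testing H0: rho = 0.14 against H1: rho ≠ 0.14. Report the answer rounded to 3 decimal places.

1.853

Fisher z: atanh(0.477) = 0.519093, atanh(0.14) = 0.140926
z = (z_r − z_0)·√(n−3) = (0.519093 − 0.140926)·√24 = 0.378167 · 4.898979 = 1.853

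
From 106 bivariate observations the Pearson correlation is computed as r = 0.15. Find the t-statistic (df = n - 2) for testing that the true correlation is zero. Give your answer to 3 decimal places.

1 − r² = 1 − 0.0225 = 0.9775;  √(1−r²) = 0.988686
√(n−2) = √104 = 10.198039
t = r·√(n−2)/√(1−r²) = 0.15 · 10.198039 / 0.988686 = 1.547

1.547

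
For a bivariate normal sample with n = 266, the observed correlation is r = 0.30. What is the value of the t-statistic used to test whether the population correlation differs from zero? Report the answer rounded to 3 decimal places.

t = r·√(n−2) / √(1−r²) with r = 0.30, n = 266
  = 0.30·√264 / √(1 − 0.0900)
  = 0.30·16.248077 / 0.953939
  = 4.874423 / 0.953939 = 5.110

5.110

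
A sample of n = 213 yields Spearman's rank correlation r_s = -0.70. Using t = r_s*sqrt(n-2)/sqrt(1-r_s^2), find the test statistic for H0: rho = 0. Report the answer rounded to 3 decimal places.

t = r_s·√(n−2) / √(1−r_s²) with r_s = -0.70, n = 213
  = -0.70·√211 / √(1 − 0.4900)
  = -0.70·14.525839 / 0.714143
  = -10.168087 / 0.714143 = -14.238

-14.238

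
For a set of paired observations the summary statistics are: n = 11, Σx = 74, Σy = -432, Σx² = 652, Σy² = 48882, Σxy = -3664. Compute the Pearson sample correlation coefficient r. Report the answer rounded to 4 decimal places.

Numerator: nΣxy − (Σx)(Σy) = 11·(-3664) − (74)(-432) = -8336
Denominator: √[(nΣx²−(Σx)²)(nΣy²−(Σy)²)]
  nΣx²−(Σx)² = 11·652 − 5476 = 1696;  nΣy²−(Σy)² = 11·48882 − 186624 = 351078
  √(1696·351078) = √595428288 = 24401.3993
r = -8336 / 24401.3993 = -0.3416

-0.3416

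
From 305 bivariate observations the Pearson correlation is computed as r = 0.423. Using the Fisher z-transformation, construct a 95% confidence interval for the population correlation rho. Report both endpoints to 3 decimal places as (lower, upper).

Fisher z: z_r = atanh(r) = ½·ln((1+0.423)/(1−0.423)) = 0.451340
SE(z) = 1/√(n−3) = 1/√302 = 0.057544
95% ⇒ z* = 1.960; margin = 1.960·0.057544 = 0.112786
CI on z-scale: (0.338554, 0.564126)
Back-transform: tanh(0.338554) = 0.326186, tanh(0.564126) = 0.511032

(0.326, 0.511)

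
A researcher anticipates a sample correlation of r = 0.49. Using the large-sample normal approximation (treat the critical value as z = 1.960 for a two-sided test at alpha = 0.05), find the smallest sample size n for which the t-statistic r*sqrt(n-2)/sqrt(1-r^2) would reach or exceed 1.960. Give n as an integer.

r√(n−2)/√(1−r²) ≥ 1.960  ⇔  n−2 ≥ (1.960)²·(1−r²)/r²
(1−r²)/r² = (1−0.2401)/0.2401 = 3.1649
n ≥ 2 + 3.8416·3.1649 = 2 + 12.1583 = 14.1583
⌈14.1583⌉ = 15

15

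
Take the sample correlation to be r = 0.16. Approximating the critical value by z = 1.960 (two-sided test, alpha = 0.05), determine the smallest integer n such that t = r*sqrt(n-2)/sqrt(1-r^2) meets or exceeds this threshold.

149

r√(n−2)/√(1−r²) ≥ 1.960  ⇔  n−2 ≥ (1.960)²·(1−r²)/r²
(1−r²)/r² = (1−0.0256)/0.0256 = 38.0625
n ≥ 2 + 3.8416·38.0625 = 2 + 146.2209 = 148.2209
⌈148.2209⌉ = 149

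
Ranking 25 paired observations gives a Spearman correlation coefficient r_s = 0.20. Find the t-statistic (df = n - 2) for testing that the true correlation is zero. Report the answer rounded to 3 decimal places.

t = r_s·√(n−2) / √(1−r_s²) with r_s = 0.20, n = 25
  = 0.20·√23 / √(1 − 0.0400)
  = 0.20·4.795832 / 0.979796
  = 0.959166 / 0.979796 = 0.979

0.979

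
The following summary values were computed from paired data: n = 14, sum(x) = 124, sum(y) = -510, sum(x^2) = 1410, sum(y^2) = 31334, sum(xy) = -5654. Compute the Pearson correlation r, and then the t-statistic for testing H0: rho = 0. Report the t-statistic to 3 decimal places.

Numerator: nΣxy − (Σx)(Σy) = 14·(-5654) − (124)(-510) = -15916
Denominator: √[(nΣx²−(Σx)²)(nΣy²−(Σy)²)]
  nΣx²−(Σx)² = 14·1410 − 15376 = 4364;  nΣy²−(Σy)² = 14·31334 − 260100 = 178576
  √(4364·178576) = √779305664 = 27916.0467
r = -15916 / 27916.0467 = -0.5701
t = r·√(n−2)/√(1−r²) = -0.5701·√12 / √(1−0.325014) = -1.974884 / 0.821575 = -2.404

-2.404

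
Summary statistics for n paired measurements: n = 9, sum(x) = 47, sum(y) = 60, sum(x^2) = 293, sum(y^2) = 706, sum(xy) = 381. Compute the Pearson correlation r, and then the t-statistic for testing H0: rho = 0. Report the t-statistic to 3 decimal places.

Numerator: nΣxy − (Σx)(Σy) = 9·381 − (47)(60) = 609
Denominator: √[(nΣx²−(Σx)²)(nΣy²−(Σy)²)]
  nΣx²−(Σx)² = 9·293 − 2209 = 428;  nΣy²−(Σy)² = 9·706 − 3600 = 2754
  √(428·2754) = √1178712 = 1085.6850
r = 609 / 1085.6850 = 0.5609
t = r·√(n−2)/√(1−r²) = 0.5609·√7 / √(1−0.314609) = 1.484002 / 0.827883 = 1.793

1.793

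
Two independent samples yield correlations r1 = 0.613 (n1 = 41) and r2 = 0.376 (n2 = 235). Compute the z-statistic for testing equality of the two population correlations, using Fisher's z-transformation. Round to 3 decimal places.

1.819

Fisher z-transforms: z1 = atanh(0.613) = 0.713713, z2 = atanh(0.376) = 0.395393; difference d = 0.318320
Var(d) = 1/38 + 1/232 = 0.0263158 + 0.0043103 = 0.0306261
z = d/√Var(d) = 0.318320 / √0.0306261 = 0.318320 / 0.175003 = 1.819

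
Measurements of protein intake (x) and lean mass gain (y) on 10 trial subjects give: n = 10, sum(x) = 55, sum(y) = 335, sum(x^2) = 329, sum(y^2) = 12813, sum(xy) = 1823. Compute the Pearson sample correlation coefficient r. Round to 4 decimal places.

S_xy = nΣxy − ΣxΣy = 10·1823 − 55·335 = 18230 − 18425 = -195
S_xx = nΣx² − (Σx)² = 10·329 − 55² = 3290 − 3025 = 265
S_yy = nΣy² − (Σy)² = 10·12813 − 335² = 128130 − 112225 = 15905
r = S_xy / √(S_xx·S_yy) = -195 / √(265·15905) = -195 / √4214825 = -195 / 2053.0039 = -0.0950

-0.0950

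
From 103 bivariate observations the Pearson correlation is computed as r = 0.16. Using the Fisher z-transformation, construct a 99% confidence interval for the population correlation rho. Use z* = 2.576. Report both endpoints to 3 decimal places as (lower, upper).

z_r = atanh(0.16) = 0.161387;  SE = 1/√(n−3) = 1/√100 = 0.100000
z-limits: 0.161387 ± 2.576·0.100000 = 0.161387 ± 0.257600 = [-0.096213, 0.418987]
ρ-limits: (tanh -0.096213, tanh 0.418987) = (-0.096, 0.396)

(-0.096, 0.396)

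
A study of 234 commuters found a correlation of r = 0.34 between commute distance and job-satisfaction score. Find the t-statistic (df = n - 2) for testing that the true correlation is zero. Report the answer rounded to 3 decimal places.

5.507

1 − r² = 1 − 0.1156 = 0.8844;  √(1−r²) = 0.940425
√(n−2) = √232 = 15.231546
t = r·√(n−2)/√(1−r²) = 0.34 · 15.231546 / 0.940425 = 5.507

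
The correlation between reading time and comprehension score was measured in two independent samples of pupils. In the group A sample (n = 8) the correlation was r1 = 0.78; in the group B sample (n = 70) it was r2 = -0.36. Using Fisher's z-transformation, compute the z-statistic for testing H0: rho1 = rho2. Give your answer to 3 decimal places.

3.068

z1 = atanh(0.78) = 1.045371,  z2 = atanh(-0.36) = -0.376886
SE = √(1/(n1−3) + 1/(n2−3)) = √(1/5 + 1/67) = √(0.2000000 + 0.0149254) = √0.2149254 = 0.463600
z = (z1 − z2)/SE = (1.045371 − (-0.376886)) / 0.463600 = 1.422257 / 0.463600 = 3.068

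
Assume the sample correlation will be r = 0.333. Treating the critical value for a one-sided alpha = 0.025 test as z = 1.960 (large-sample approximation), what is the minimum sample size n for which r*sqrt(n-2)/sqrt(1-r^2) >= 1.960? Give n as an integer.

33

r√(n−2)/√(1−r²) ≥ 1.960  ⇔  n−2 ≥ (1.960)²·(1−r²)/r²
(1−r²)/r² = (1−0.110889)/0.110889 = 8.0180
n ≥ 2 + 3.8416·8.0180 = 2 + 30.8019 = 32.8019
⌈32.8019⌉ = 33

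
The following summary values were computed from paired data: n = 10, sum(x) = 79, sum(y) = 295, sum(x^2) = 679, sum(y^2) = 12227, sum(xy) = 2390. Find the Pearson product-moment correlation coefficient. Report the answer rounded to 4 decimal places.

0.1353

S_xy = nΣxy − ΣxΣy = 10·2390 − 79·295 = 23900 − 23305 = 595
S_xx = nΣx² − (Σx)² = 10·679 − 79² = 6790 − 6241 = 549
S_yy = nΣy² − (Σy)² = 10·12227 − 295² = 122270 − 87025 = 35245
r = S_xy / √(S_xx·S_yy) = 595 / √(549·35245) = 595 / √19349505 = 595 / 4398.8072 = 0.1353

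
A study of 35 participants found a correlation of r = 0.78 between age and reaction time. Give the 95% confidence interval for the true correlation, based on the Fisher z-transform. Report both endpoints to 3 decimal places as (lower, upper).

(0.604, 0.884)

Fisher z: z_r = atanh(r) = ½·ln((1+0.78)/(1−0.78)) = 1.045371
SE(z) = 1/√(n−3) = 1/√32 = 0.176777
95% ⇒ z* = 1.960; margin = 1.960·0.176777 = 0.346483
CI on z-scale: (0.698888, 1.391854)
Back-transform: tanh(0.698888) = 0.603661, tanh(1.391854) = 0.883578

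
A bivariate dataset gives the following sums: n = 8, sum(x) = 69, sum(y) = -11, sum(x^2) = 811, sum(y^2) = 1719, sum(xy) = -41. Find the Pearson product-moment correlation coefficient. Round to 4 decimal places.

0.0888

S_xy = nΣxy − ΣxΣy = 8·(-41) − 69·(-11) = -328 − (-759) = 431
S_xx = nΣx² − (Σx)² = 8·811 − 69² = 6488 − 4761 = 1727
S_yy = nΣy² − (Σy)² = 8·1719 − (-11)² = 13752 − 121 = 13631
r = S_xy / √(S_xx·S_yy) = 431 / √(1727·13631) = 431 / √23540737 = 431 / 4851.8797 = 0.0888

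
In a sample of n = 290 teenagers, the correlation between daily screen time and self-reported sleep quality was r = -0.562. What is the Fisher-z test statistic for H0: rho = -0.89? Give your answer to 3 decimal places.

z_r = atanh(-0.562) = -0.635752,  z_0 = atanh(-0.89) = -1.421926
SE = 1/√(n−3) = 1/√287 = 0.059028
z = (z_r − z_0)/SE = (-0.635752 − (-1.421926)) / 0.059028 = 0.786174 / 0.059028 = 13.319

13.319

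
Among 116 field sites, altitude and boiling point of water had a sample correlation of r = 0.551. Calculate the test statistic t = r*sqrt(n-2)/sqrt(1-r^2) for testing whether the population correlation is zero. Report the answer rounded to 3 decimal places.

7.050

1 − r² = 1 − 0.303601 = 0.696399;  √(1−r²) = 0.834505
√(n−2) = √114 = 10.677078
t = r·√(n−2)/√(1−r²) = 0.551 · 10.677078 / 0.834505 = 7.050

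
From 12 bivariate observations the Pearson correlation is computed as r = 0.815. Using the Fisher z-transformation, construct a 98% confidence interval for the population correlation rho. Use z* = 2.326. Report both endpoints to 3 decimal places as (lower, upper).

(0.351, 0.958)

Fisher z: z_r = atanh(r) = ½·ln((1+0.815)/(1−0.815)) = 1.141742
SE(z) = 1/√(n−3) = 1/√9 = 0.333333
98% ⇒ z* = 2.326; margin = 2.326·0.333333 = 0.775333
CI on z-scale: (0.366409, 1.917075)
Back-transform: tanh(0.366409) = 0.350847, tanh(1.917075) = 0.957676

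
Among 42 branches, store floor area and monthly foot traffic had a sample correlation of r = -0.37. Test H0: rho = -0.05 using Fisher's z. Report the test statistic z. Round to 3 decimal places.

z_r = atanh(-0.37) = -0.388423,  z_0 = atanh(-0.05) = -0.050042
SE = 1/√(n−3) = 1/√39 = 0.160128
z = (z_r − z_0)/SE = (-0.388423 − (-0.050042)) / 0.160128 = -0.338381 / 0.160128 = -2.113

-2.113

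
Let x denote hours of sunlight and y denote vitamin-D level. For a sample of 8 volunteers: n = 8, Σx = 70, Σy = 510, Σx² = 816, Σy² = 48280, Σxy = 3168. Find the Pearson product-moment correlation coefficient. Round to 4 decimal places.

Numerator: nΣxy − (Σx)(Σy) = 8·3168 − (70)(510) = -10356
Denominator: √[(nΣx²−(Σx)²)(nΣy²−(Σy)²)]
  nΣx²−(Σx)² = 8·816 − 4900 = 1628;  nΣy²−(Σy)² = 8·48280 − 260100 = 126140
  √(1628·126140) = √205355920 = 14330.2449
r = -10356 / 14330.2449 = -0.7227

-0.7227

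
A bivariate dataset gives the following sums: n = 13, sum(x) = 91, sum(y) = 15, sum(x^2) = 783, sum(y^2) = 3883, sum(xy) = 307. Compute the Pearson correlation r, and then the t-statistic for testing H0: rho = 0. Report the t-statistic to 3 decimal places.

S_xy = nΣxy − ΣxΣy = 13·307 − 91·15 = 3991 − 1365 = 2626
S_xx = nΣx² − (Σx)² = 13·783 − 91² = 10179 − 8281 = 1898
S_yy = nΣy² − (Σy)² = 13·3883 − 15² = 50479 − 225 = 50254
r = S_xy / √(S_xx·S_yy) = 2626 / √(1898·50254) = 2626 / √95382092 = 2626 / 9766.3756 = 0.2689
t = r·√(n−2)/√(1−r²) = 0.2689·√11 / √(1−0.072307) = 0.891840 / 0.963168 = 0.926

0.926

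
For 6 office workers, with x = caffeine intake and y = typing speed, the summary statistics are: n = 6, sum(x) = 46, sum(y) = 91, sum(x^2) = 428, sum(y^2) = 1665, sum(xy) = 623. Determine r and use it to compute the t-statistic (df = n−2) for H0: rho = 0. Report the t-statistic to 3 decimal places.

-1.185

Numerator: nΣxy − (Σx)(Σy) = 6·623 − (46)(91) = -448
Denominator: √[(nΣx²−(Σx)²)(nΣy²−(Σy)²)]
  nΣx²−(Σx)² = 6·428 − 2116 = 452;  nΣy²−(Σy)² = 6·1665 − 8281 = 1709
  √(452·1709) = √772468 = 878.9016
r = -448 / 878.9016 = -0.5097
t = r·√(n−2)/√(1−r²) = -0.5097·√4 / √(1−0.259794) = -1.019400 / 0.860352 = -1.185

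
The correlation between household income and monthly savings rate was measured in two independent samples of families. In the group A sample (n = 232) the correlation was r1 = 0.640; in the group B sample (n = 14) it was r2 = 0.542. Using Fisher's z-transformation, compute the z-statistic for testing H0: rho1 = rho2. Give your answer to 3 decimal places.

0.490

Fisher z-transforms: z1 = atanh(0.640) = 0.758174, z2 = atanh(0.542) = 0.606983; difference d = 0.151191
Var(d) = 1/229 + 1/11 = 0.0043668 + 0.0909091 = 0.0952759
z = d/√Var(d) = 0.151191 / √0.0952759 = 0.151191 / 0.308668 = 0.490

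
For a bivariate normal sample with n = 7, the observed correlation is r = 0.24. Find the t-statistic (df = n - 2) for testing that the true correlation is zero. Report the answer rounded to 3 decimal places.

1 − r² = 1 − 0.0576 = 0.9424;  √(1−r²) = 0.970773
√(n−2) = √5 = 2.236068
t = r·√(n−2)/√(1−r²) = 0.24 · 2.236068 / 0.970773 = 0.553

0.553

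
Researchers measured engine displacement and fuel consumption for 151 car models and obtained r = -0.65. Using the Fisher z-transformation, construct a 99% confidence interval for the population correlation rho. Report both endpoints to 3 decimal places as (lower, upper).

Fisher z: z_r = atanh(r) = ½·ln((1+(-0.65))/(1−(-0.65))) = -0.775299
SE(z) = 1/√(n−3) = 1/√148 = 0.082199
99% ⇒ z* = 2.576; margin = 2.576·0.082199 = 0.211745
CI on z-scale: (-0.987044, -0.563554)
Back-transform: tanh(-0.987044) = -0.756099, tanh(-0.563554) = -0.510610

(-0.756, -0.511)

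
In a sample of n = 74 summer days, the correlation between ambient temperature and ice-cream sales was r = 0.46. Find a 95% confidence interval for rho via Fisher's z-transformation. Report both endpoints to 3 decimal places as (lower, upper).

z_r = atanh(0.46) = 0.497311;  SE = 1/√(n−3) = 1/√71 = 0.118678
z-limits: 0.497311 ± 1.960·0.118678 = 0.497311 ± 0.232609 = [0.264702, 0.729920]
ρ-limits: (tanh 0.264702, tanh 0.729920) = (0.259, 0.623)

(0.259, 0.623)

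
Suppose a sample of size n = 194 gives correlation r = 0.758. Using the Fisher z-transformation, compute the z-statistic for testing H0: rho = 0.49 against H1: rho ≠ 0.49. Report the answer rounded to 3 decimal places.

6.294

Fisher z: atanh(0.758) = 0.991497, atanh(0.49) = 0.536060
z = (z_r − z_0)·√(n−3) = (0.991497 − 0.536060)·√191 = 0.455437 · 13.820275 = 6.294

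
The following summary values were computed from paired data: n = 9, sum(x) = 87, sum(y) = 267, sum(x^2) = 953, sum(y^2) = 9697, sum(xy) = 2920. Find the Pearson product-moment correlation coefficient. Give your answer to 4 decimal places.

S_xy = nΣxy − ΣxΣy = 9·2920 − 87·267 = 26280 − 23229 = 3051
S_xx = nΣx² − (Σx)² = 9·953 − 87² = 8577 − 7569 = 1008
S_yy = nΣy² − (Σy)² = 9·9697 − 267² = 87273 − 71289 = 15984
r = S_xy / √(S_xx·S_yy) = 3051 / √(1008·15984) = 3051 / √16111872 = 3051 / 4013.9596 = 0.7601

0.7601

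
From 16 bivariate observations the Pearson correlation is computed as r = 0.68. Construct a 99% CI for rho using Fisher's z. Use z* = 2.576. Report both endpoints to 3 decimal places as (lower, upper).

Fisher z: z_r = atanh(r) = ½·ln((1+0.68)/(1−0.68)) = 0.829114
SE(z) = 1/√(n−3) = 1/√13 = 0.277350
99% ⇒ z* = 2.576; margin = 2.576·0.277350 = 0.714454
CI on z-scale: (0.114660, 1.543568)
Back-transform: tanh(0.114660) = 0.114160, tanh(1.543568) = 0.912718

(0.114, 0.913)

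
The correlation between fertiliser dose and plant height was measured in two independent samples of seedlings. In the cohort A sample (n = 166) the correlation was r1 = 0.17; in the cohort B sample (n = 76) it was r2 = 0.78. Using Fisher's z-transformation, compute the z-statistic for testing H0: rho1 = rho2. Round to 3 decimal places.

Fisher z-transforms: z1 = atanh(0.17) = 0.171667, z2 = atanh(0.78) = 1.045371; difference d = -0.873704
Var(d) = 1/163 + 1/73 = 0.0061350 + 0.0136986 = 0.0198336
z = d/√Var(d) = -0.873704 / √0.0198336 = -0.873704 / 0.140832 = -6.204

-6.204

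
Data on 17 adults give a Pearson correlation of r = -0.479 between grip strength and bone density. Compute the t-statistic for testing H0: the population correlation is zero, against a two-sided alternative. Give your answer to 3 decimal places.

-2.113

t = r·√(n−2) / √(1−r²) with r = -0.479, n = 17
  = -0.479·√15 / √(1 − 0.229441)
  = -0.479·3.872983 / 0.877815
  = -1.855159 / 0.877815 = -2.113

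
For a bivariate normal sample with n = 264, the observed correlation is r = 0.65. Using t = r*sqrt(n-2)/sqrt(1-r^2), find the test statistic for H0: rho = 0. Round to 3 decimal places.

13.845

t = r·√(n−2) / √(1−r²) with r = 0.65, n = 264
  = 0.65·√262 / √(1 − 0.4225)
  = 0.65·16.186414 / 0.759934
  = 10.521169 / 0.759934 = 13.845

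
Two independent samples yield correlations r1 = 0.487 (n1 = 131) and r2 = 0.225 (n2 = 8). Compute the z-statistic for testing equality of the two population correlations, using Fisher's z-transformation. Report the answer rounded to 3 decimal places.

Fisher z-transforms: z1 = atanh(0.487) = 0.532120, z2 = atanh(0.225) = 0.228917; difference d = 0.303203
Var(d) = 1/128 + 1/5 = 0.0078125 + 0.2000000 = 0.2078125
z = d/√Var(d) = 0.303203 / √0.2078125 = 0.303203 / 0.455865 = 0.665

0.665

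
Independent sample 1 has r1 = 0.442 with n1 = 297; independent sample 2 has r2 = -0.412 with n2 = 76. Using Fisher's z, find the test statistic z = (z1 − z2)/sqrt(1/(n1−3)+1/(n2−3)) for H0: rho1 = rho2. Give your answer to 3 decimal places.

6.980

Fisher z-transforms: z1 = atanh(0.442) = 0.474714, z2 = atanh(-0.412) = -0.438018; difference d = 0.912732
Var(d) = 1/294 + 1/73 = 0.0034014 + 0.0136986 = 0.0171000
z = d/√Var(d) = 0.912732 / √0.0171000 = 0.912732 / 0.130767 = 6.980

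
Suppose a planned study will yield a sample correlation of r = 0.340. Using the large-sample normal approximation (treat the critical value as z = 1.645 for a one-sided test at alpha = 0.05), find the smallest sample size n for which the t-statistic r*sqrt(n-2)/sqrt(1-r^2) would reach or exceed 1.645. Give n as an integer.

23

r√(n−2)/√(1−r²) ≥ 1.645  ⇔  n−2 ≥ (1.645)²·(1−r²)/r²
(1−r²)/r² = (1−0.115600)/0.115600 = 7.6505
n ≥ 2 + 2.706025·7.6505 = 2 + 20.7024 = 22.7024
⌈22.7024⌉ = 23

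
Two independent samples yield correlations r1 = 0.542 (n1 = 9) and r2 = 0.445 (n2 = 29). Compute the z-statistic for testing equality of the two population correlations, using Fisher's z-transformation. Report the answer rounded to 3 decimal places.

0.284

Fisher z-transforms: z1 = atanh(0.542) = 0.606983, z2 = atanh(0.445) = 0.478448; difference d = 0.128535
Var(d) = 1/6 + 1/26 = 0.1666667 + 0.0384615 = 0.2051282
z = d/√Var(d) = 0.128535 / √0.2051282 = 0.128535 / 0.452911 = 0.284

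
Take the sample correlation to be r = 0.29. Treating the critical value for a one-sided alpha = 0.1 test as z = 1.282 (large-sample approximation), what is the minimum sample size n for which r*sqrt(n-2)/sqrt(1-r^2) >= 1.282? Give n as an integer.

20

r√(n−2)/√(1−r²) ≥ 1.282  ⇔  n−2 ≥ (1.282)²·(1−r²)/r²
(1−r²)/r² = (1−0.0841)/0.0841 = 10.8906
n ≥ 2 + 1.643524·10.8906 = 2 + 17.8990 = 19.8990
⌈19.8990⌉ = 20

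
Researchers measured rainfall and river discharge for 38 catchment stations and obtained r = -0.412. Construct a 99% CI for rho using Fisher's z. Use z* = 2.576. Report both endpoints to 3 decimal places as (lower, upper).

z_r = atanh(-0.412) = -0.438018;  SE = 1/√(n−3) = 1/√35 = 0.169031
z-limits: -0.438018 ± 2.576·0.169031 = -0.438018 ± 0.435424 = [-0.873442, -0.002594]
ρ-limits: (tanh -0.873442, tanh -0.002594) = (-0.703, -0.003)

(-0.703, -0.003)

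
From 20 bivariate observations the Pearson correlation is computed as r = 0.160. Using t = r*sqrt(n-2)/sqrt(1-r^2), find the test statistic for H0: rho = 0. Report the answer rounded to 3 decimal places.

t = r·√(n−2) / √(1−r²) with r = 0.160, n = 20
  = 0.160·√18 / √(1 − 0.025600)
  = 0.160·4.242641 / 0.987117
  = 0.678823 / 0.987117 = 0.688

0.688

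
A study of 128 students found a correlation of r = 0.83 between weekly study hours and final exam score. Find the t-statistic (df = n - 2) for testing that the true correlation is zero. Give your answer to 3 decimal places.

16.704

t = r·√(n−2) / √(1−r²) with r = 0.83, n = 128
  = 0.83·√126 / √(1 − 0.6889)
  = 0.83·11.224972 / 0.557763
  = 9.316727 / 0.557763 = 16.704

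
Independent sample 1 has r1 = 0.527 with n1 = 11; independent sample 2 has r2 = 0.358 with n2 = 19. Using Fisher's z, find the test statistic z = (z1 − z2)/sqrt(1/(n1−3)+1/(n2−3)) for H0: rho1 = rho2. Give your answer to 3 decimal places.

Fisher z-transforms: z1 = atanh(0.527) = 0.585982, z2 = atanh(0.358) = 0.374590; difference d = 0.211392
Var(d) = 1/8 + 1/16 = 0.1250000 + 0.0625000 = 0.1875000
z = d/√Var(d) = 0.211392 / √0.1875000 = 0.211392 / 0.433013 = 0.488

0.488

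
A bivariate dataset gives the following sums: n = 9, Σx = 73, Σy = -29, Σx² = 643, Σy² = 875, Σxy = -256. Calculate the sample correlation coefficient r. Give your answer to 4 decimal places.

Numerator: nΣxy − (Σx)(Σy) = 9·(-256) − (73)(-29) = -187
Denominator: √[(nΣx²−(Σx)²)(nΣy²−(Σy)²)]
  nΣx²−(Σx)² = 9·643 − 5329 = 458;  nΣy²−(Σy)² = 9·875 − 841 = 7034
  √(458·7034) = √3221572 = 1794.8738
r = -187 / 1794.8738 = -0.1042

-0.1042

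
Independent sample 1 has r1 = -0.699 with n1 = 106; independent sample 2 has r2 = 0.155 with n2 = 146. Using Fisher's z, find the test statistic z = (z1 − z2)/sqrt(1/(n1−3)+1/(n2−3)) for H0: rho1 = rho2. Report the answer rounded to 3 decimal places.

Fisher z-transforms: z1 = atanh(-0.699) = -0.865342, z2 = atanh(0.155) = 0.156259; difference d = -1.021601
Var(d) = 1/103 + 1/143 = 0.0097087 + 0.0069930 = 0.0167017
z = d/√Var(d) = -1.021601 / √0.0167017 = -1.021601 / 0.129235 = -7.905

-7.905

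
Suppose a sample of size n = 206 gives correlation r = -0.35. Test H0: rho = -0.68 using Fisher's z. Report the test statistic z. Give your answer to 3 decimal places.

6.606

z_r = atanh(-0.35) = -0.365444,  z_0 = atanh(-0.68) = -0.829114
SE = 1/√(n−3) = 1/√203 = 0.070186
z = (z_r − z_0)/SE = (-0.365444 − (-0.829114)) / 0.070186 = 0.463670 / 0.070186 = 6.606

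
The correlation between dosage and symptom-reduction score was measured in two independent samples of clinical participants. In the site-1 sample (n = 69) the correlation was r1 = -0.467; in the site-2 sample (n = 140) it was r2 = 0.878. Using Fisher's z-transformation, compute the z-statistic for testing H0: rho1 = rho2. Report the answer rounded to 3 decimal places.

-12.502

Fisher z-transforms: z1 = atanh(-0.467) = -0.506227, z2 = atanh(0.878) = 1.366971; difference d = -1.873198
Var(d) = 1/66 + 1/137 = 0.0151515 + 0.0072993 = 0.0224508
z = d/√Var(d) = -1.873198 / √0.0224508 = -1.873198 / 0.149836 = -12.502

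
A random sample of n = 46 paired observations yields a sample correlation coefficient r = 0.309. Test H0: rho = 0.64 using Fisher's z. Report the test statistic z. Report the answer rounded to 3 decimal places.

-2.877

z_r = atanh(0.309) = 0.319439,  z_0 = atanh(0.64) = 0.758174
SE = 1/√(n−3) = 1/√43 = 0.152499
z = (z_r − z_0)/SE = (0.319439 − 0.758174) / 0.152499 = -0.438735 / 0.152499 = -2.877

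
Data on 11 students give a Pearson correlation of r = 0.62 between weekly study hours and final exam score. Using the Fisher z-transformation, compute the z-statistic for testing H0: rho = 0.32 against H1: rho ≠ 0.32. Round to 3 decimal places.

z_r = atanh(0.62) = 0.725005,  z_0 = atanh(0.32) = 0.331647
SE = 1/√(n−3) = 1/√8 = 0.353553
z = (z_r − z_0)/SE = (0.725005 − 0.331647) / 0.353553 = 0.393358 / 0.353553 = 1.113

1.113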